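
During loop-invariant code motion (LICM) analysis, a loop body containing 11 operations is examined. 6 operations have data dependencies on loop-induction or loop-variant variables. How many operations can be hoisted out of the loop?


Invariant candidates = total - loop-dependent
= 11 - 6 = 5

5


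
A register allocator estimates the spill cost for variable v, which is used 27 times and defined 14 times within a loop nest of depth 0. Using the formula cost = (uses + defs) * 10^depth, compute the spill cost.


uses + defs = 27 + 14 = 41
10^0 = 1
Spill cost = 41 * 1 = 41

41


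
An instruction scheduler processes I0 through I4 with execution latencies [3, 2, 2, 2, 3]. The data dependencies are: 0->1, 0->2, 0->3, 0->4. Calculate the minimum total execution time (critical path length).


Compute longest path through dependency graph: dist(Ik) = max over predecessors of dist + latency(Ik).
dist(I0) = latency 3 = 3
dist(I1) = dist(I0) + 2 = 3 + 2 = 5
dist(I2) = dist(I0) + 2 = 3 + 2 = 5
dist(I3) = dist(I0) + 2 = 3 + 2 = 5
dist(I4) = dist(I0) + 3 = 3 + 3 = 6
Critical path = max dist = 6

6


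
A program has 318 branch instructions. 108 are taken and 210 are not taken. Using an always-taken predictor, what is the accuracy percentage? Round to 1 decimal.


Predictor: always-taken
Correct predictions = 108
Accuracy = 108 / 318 * 100 = 34.0%

34.0


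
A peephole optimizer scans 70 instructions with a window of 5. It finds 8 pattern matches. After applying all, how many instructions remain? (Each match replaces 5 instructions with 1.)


Each match removes 4 instructions.
Total removed = 8 * 4 = 32
Remaining = 70 - 32 = 38

38


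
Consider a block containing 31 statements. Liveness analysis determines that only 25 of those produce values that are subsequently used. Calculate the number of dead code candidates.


Dead code = total statements - live definitions
= 31 - 25 = 6

6


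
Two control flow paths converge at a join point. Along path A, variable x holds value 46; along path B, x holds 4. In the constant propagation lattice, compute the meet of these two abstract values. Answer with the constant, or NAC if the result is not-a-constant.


Meet operation: if both paths give the same constant, result is that constant; if they differ, result is NAC (not-a-constant).
Path A: 46, Path B: 4 -> differ
Result: not-a-constant -> NAC

NAC


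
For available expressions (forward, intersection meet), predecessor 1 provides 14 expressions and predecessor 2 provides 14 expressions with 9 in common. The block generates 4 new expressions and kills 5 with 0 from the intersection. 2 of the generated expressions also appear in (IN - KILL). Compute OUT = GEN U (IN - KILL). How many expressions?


IN = intersection of predecessors = 9
IN - KILL = 9 - 0 = 9
|OUT| = |GEN| + |IN - KILL| - |GEN ∩ (IN - KILL)| = 4 + 9 - 2 = 11

11


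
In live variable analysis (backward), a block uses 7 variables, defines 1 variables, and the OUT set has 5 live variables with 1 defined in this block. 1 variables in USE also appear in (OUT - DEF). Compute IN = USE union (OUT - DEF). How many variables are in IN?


OUT - DEF: 5 - 1 = 4
|IN| = |USE| + |OUT - DEF| - |USE ∩ (OUT - DEF)| = 7 + 4 - 1 = 10

10


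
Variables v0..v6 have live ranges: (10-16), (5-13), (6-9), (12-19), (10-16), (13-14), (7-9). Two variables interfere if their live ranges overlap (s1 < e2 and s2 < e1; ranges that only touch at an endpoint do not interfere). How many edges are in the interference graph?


Check all pairs for overlapping intervals.
Two intervals (s1,e1) and (s2,e2) overlap if s1 < e2 and s2 < e1.
v0 (10-16) vs v1..v6: overlaps v1, v3, v4, v5 -> 4
v1 (5-13) vs v2..v6: overlaps v2, v3, v4, v6 -> 4
v2 (6-9) vs v3..v6: overlaps v6 -> 1
v3 (12-19) vs v4..v6: overlaps v4, v5 -> 2
v4 (10-16) vs v5..v6: overlaps v5 -> 1
v5 (13-14) vs v6: overlaps none -> 0
Total overlapping pairs = 4 + 4 + 1 + 2 + 1 + 0 = 12

12


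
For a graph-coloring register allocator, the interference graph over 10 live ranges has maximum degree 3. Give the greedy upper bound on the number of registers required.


Greedy coloring never needs more than (max_degree + 1) colors: when coloring a vertex, at most max_degree neighbors are already colored.
Upper bound = 3 + 1 = 4

4


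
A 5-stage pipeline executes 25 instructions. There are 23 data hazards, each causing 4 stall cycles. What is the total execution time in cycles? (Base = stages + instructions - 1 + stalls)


Base cycles = 5 + 25 - 1 = 29
Total stalls = 23 * 4 = 92
Total = 29 + 92 = 121

121


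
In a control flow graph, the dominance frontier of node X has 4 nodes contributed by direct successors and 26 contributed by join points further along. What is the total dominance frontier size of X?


DF(X) = direct successor contributions + join point contributions
= 4 + 26 = 30

30


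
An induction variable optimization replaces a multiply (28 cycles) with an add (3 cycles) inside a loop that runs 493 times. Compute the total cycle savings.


Per-iteration saving = 28 - 3 = 25
Total saved = 493 * 25 = 12325

12325


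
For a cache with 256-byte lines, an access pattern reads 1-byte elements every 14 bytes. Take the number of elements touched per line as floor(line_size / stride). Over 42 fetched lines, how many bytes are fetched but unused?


Elements per line = floor(256 / 14) = 18
Bytes used per line = 18 * 1 = 18
Wasted per line = 256 - 18 = 238
Total wasted = 238 * 42 = 9996

9996


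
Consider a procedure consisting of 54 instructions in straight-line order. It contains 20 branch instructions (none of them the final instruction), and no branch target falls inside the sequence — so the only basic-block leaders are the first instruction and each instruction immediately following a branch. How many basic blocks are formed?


With no in-sequence branch targets, the leaders are the first instruction plus the instruction after each branch.
Number of basic blocks = branches + 1
= 20 + 1 = 21

21


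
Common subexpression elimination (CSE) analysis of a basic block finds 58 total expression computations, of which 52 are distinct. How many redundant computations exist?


CSE count = total expressions - unique expressions
= 58 - 52 = 6

6


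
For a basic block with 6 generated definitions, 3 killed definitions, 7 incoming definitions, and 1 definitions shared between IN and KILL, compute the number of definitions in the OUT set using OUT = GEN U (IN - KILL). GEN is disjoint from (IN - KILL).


IN - KILL: 7 - 1 = 6 surviving definitions
OUT = GEN + surviving = 6 + 6 = 12

12


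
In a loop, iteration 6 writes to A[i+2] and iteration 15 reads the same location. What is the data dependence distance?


Distance = read iteration - write iteration
= 15 - 6 = 9

9


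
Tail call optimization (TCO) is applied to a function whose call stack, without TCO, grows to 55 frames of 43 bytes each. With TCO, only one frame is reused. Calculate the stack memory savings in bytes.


Without TCO: 55 * 43 = 2365 bytes
With TCO: reuse 1 frame = 43 bytes
Savings = 2365 - 43 = 2322

2322


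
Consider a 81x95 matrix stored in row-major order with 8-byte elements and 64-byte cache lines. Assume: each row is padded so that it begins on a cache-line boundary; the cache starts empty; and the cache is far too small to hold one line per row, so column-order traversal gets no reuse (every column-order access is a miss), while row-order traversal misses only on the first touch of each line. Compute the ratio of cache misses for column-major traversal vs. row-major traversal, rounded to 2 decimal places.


Each row occupies 95 * 8 = 760 bytes and starts on a line boundary, so it spans ceil(760 / 64) = 12 cache lines.
Row-major traversal misses (one per line touched): 81 * ceil(95 * 8 / 64) = 972
Column-major traversal misses (no reuse, every access misses): 81 * 95 = 7695
Ratio = 7695 / 972 = 7.92

7.92


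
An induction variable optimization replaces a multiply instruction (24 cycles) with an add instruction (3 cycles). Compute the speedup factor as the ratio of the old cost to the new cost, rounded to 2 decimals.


Ratio = mult_cost / add_cost = 24 / 3 = 8.0

8.0


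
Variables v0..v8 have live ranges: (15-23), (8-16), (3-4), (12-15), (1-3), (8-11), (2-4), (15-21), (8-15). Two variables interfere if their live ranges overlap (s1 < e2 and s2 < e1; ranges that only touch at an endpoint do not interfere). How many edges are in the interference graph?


Check all pairs for overlapping intervals.
Two intervals (s1,e1) and (s2,e2) overlap if s1 < e2 and s2 < e1.
v0 (15-23) vs v1..v8: overlaps v1, v7 -> 2
v1 (8-16) vs v2..v8: overlaps v3, v5, v7, v8 -> 4
v2 (3-4) vs v3..v8: overlaps v6 -> 1
v3 (12-15) vs v4..v8: overlaps v8 -> 1
v4 (1-3) vs v5..v8: overlaps v6 -> 1
v5 (8-11) vs v6..v8: overlaps v8 -> 1
v6 (2-4) vs v7..v8: overlaps none -> 0
v7 (15-21) vs v8: overlaps none -> 0
Total overlapping pairs = 2 + 4 + 1 + 1 + 1 + 1 + 0 + 0 = 10

10


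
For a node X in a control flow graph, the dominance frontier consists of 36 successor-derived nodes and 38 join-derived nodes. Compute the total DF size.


DF(X) = direct successor contributions + join point contributions
= 36 + 38 = 74

74


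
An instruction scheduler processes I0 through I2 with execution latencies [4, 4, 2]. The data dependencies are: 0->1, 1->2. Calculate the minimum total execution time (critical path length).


Compute longest path through dependency graph: dist(Ik) = max over predecessors of dist + latency(Ik).
dist(I0) = latency 4 = 4
dist(I1) = dist(I0) + 4 = 4 + 4 = 8
dist(I2) = dist(I1) + 2 = 8 + 2 = 10
Critical path = max dist = 10

10


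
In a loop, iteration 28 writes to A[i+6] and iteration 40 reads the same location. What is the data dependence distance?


Distance = read iteration - write iteration
= 40 - 28 = 12

12


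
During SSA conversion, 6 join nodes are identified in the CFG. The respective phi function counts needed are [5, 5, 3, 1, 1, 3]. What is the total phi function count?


Total phi functions = sum of phi functions at each join node
= 5 + 5 + 3 + 1 + 1 + 3 = 18

18


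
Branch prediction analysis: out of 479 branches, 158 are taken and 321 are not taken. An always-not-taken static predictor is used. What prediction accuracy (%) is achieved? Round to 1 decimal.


Predictor: always-not-taken
Correct predictions = 321
Accuracy = 321 / 479 * 100 = 67.0%

67.0


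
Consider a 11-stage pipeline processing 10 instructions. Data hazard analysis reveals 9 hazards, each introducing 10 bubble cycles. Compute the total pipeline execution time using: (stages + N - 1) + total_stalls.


Base cycles = 11 + 10 - 1 = 20
Total stalls = 9 * 10 = 90
Total = 20 + 90 = 110

110


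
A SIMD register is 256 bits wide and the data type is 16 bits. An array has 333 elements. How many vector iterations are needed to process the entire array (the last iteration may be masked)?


Width = 256 / 16 = 16 elements per vector op
Iterations = ceil(333 / 16) = 21

21


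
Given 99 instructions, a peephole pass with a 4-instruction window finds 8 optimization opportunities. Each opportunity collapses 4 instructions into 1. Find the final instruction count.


Each match removes 3 instructions.
Total removed = 8 * 3 = 24
Remaining = 99 - 24 = 75

75


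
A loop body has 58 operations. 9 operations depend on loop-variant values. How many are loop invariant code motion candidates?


Invariant candidates = total - loop-dependent
= 58 - 9 = 49

49


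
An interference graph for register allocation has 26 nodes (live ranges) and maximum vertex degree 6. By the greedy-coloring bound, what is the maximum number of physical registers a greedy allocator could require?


Greedy coloring never needs more than (max_degree + 1) colors: when coloring a vertex, at most max_degree neighbors are already colored.
Upper bound = 6 + 1 = 7

7


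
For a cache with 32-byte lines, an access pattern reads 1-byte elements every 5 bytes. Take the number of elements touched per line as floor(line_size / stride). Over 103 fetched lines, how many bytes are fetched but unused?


Elements per line = floor(32 / 5) = 6
Bytes used per line = 6 * 1 = 6
Wasted per line = 32 - 6 = 26
Total wasted = 26 * 103 = 2678

2678


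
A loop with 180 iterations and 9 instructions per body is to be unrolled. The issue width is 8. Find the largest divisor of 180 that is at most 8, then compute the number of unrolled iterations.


Largest divisor of 180 <= 8 is 6
New iterations = 180 / 6 = 30

30


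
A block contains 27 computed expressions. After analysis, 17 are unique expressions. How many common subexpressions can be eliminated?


CSE count = total expressions - unique expressions
= 27 - 17 = 10

10


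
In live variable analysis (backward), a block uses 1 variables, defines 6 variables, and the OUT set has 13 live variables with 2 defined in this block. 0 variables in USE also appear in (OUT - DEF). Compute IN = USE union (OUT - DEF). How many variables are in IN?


OUT - DEF: 13 - 2 = 11
|IN| = |USE| + |OUT - DEF| - |USE ∩ (OUT - DEF)| = 1 + 11 - 0 = 12

12


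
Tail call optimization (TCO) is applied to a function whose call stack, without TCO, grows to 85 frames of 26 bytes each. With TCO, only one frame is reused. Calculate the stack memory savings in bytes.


Without TCO: 85 * 26 = 2210 bytes
With TCO: reuse 1 frame = 26 bytes
Savings = 2210 - 26 = 2184

2184


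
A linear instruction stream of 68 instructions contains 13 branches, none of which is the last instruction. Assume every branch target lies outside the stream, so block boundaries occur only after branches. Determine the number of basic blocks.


With no in-sequence branch targets, the leaders are the first instruction plus the instruction after each branch.
Number of basic blocks = branches + 1
= 13 + 1 = 14

14


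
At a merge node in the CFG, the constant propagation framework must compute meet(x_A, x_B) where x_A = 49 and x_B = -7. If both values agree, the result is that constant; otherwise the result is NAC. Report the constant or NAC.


Meet operation: if both paths give the same constant, result is that constant; if they differ, result is NAC (not-a-constant).
Path A: 49, Path B: -7 -> differ
Result: not-a-constant -> NAC

NAC


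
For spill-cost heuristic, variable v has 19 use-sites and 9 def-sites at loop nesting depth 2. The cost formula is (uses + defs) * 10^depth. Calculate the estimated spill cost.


uses + defs = 19 + 9 = 28
10^2 = 100
Spill cost = 28 * 100 = 2800

2800


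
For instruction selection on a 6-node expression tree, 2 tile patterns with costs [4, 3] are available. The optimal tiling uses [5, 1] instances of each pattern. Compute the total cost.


Total cost = sum(count_i * cost_i)
= 5*4 + 1*3
= 23

23


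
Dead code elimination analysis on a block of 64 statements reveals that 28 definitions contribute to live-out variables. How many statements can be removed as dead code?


Dead code = total statements - live definitions
= 64 - 28 = 36

36


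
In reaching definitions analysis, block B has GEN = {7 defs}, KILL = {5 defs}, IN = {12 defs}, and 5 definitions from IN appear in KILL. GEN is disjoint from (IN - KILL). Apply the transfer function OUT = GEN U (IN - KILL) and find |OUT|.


IN - KILL: 12 - 5 = 7 surviving definitions
OUT = GEN + surviving = 7 + 7 = 14

14


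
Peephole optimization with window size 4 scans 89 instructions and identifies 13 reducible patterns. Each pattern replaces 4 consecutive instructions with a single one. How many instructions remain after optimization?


Each match removes 3 instructions.
Total removed = 13 * 3 = 39
Remaining = 89 - 39 = 50

50


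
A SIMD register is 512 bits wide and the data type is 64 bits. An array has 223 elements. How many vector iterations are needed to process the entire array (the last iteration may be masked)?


Width = 512 / 64 = 8 elements per vector op
Iterations = ceil(223 / 8) = 28

28


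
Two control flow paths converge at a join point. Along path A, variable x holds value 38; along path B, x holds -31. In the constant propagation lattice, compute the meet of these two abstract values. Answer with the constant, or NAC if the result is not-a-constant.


Meet operation: if both paths give the same constant, result is that constant; if they differ, result is NAC (not-a-constant).
Path A: 38, Path B: -31 -> differ
Result: not-a-constant -> NAC

NAC


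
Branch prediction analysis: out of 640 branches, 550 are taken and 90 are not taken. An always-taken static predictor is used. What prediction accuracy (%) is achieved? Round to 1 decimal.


Predictor: always-taken
Correct predictions = 550
Accuracy = 550 / 640 * 100 = 85.9%

85.9


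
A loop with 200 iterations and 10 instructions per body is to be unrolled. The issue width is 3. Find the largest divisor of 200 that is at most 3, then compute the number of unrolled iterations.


Largest divisor of 200 <= 3 is 2
New iterations = 200 / 2 = 100

100


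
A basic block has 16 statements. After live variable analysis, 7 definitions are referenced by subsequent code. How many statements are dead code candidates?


Dead code = total statements - live definitions
= 16 - 7 = 9

9


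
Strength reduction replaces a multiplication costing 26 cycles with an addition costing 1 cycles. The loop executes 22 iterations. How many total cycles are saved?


Per-iteration saving = 26 - 1 = 25
Total saved = 22 * 25 = 550

550


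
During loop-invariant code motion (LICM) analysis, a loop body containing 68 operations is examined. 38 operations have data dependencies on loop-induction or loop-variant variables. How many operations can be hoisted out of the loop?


Invariant candidates = total - loop-dependent
= 68 - 38 = 30

30


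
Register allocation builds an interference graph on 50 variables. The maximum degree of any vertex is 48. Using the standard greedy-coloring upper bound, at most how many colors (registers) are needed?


Greedy coloring never needs more than (max_degree + 1) colors: when coloring a vertex, at most max_degree neighbors are already colored.
Upper bound = 48 + 1 = 49

49


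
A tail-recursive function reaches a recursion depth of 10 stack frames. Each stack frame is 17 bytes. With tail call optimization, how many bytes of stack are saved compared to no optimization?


Without TCO: 10 * 17 = 170 bytes
With TCO: reuse 1 frame = 17 bytes
Savings = 170 - 17 = 153

153


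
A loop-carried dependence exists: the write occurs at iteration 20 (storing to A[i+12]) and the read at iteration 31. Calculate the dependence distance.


Distance = read iteration - write iteration
= 31 - 20 = 11

11


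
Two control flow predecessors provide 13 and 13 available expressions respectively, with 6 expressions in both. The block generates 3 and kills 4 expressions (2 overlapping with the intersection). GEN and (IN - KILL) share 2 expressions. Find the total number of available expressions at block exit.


IN = intersection of predecessors = 6
IN - KILL = 6 - 2 = 4
|OUT| = |GEN| + |IN - KILL| - |GEN ∩ (IN - KILL)| = 3 + 4 - 2 = 5

5


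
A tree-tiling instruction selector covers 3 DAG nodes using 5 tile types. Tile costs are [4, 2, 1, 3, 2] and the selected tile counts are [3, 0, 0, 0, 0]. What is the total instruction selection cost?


Total cost = sum(count_i * cost_i)
= 3*4 + 0*2 + 0*1 + 0*3 + 0*2
= 12

12


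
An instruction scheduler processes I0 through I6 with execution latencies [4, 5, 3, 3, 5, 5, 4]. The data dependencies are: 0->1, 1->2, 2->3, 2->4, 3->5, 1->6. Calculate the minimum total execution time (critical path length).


Compute longest path through dependency graph: dist(Ik) = max over predecessors of dist + latency(Ik).
dist(I0) = latency 4 = 4
dist(I1) = dist(I0) + 5 = 4 + 5 = 9
dist(I2) = dist(I1) + 3 = 9 + 3 = 12
dist(I3) = dist(I2) + 3 = 12 + 3 = 15
dist(I4) = dist(I2) + 5 = 12 + 5 = 17
dist(I5) = dist(I3) + 5 = 15 + 5 = 20
dist(I6) = dist(I1) + 4 = 9 + 4 = 13
Critical path = max dist = 20

20


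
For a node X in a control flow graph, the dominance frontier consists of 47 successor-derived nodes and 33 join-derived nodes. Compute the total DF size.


DF(X) = direct successor contributions + join point contributions
= 47 + 33 = 80

80


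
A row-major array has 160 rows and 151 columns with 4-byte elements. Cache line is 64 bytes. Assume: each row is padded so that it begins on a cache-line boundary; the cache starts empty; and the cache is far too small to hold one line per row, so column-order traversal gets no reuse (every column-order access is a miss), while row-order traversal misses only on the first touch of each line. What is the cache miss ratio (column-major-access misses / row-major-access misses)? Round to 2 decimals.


Each row occupies 151 * 4 = 604 bytes and starts on a line boundary, so it spans ceil(604 / 64) = 10 cache lines.
Row-major traversal misses (one per line touched): 160 * ceil(151 * 4 / 64) = 1600
Column-major traversal misses (no reuse, every access misses): 160 * 151 = 24160
Ratio = 24160 / 1600 = 15.1

15.1


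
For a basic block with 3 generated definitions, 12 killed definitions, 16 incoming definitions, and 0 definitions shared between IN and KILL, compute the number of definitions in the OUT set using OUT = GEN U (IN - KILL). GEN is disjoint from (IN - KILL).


IN - KILL: 16 - 0 = 16 surviving definitions
OUT = GEN + surviving = 3 + 16 = 19

19


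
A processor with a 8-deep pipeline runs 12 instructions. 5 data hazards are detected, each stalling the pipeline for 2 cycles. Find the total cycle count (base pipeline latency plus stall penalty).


Base cycles = 8 + 12 - 1 = 19
Total stalls = 5 * 2 = 10
Total = 19 + 10 = 29

29


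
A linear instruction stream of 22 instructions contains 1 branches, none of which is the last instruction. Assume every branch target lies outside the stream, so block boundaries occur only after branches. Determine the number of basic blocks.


With no in-sequence branch targets, the leaders are the first instruction plus the instruction after each branch.
Number of basic blocks = branches + 1
= 1 + 1 = 2

2


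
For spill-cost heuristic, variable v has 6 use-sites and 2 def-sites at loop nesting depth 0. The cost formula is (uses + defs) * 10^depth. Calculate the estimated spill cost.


uses + defs = 6 + 2 = 8
10^0 = 1
Spill cost = 8 * 1 = 8

8


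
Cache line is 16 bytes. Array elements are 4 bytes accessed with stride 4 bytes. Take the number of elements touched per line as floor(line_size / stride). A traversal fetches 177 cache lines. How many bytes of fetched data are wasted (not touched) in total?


Elements per line = floor(16 / 4) = 4
Bytes used per line = 4 * 4 = 16
Wasted per line = 16 - 16 = 0
Total wasted = 0 * 177 = 0

0


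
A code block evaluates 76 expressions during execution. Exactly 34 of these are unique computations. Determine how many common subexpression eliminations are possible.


CSE count = total expressions - unique expressions
= 76 - 34 = 42

42


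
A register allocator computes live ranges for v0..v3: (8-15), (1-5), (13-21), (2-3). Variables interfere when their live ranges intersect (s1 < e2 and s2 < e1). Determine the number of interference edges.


Check all pairs for overlapping intervals.
Two intervals (s1,e1) and (s2,e2) overlap if s1 < e2 and s2 < e1.
v0 (8-15) vs v1..v3: overlaps v2 -> 1
v1 (1-5) vs v2..v3: overlaps v3 -> 1
v2 (13-21) vs v3: overlaps none -> 0
Total overlapping pairs = 1 + 1 + 0 = 2

2


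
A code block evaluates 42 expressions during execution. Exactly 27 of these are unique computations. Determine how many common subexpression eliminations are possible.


CSE count = total expressions - unique expressions
= 42 - 27 = 15

15


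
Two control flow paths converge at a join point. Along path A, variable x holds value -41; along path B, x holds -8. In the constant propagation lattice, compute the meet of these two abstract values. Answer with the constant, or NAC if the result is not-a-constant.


Meet operation: if both paths give the same constant, result is that constant; if they differ, result is NAC (not-a-constant).
Path A: -41, Path B: -8 -> differ
Result: not-a-constant -> NAC

NAC


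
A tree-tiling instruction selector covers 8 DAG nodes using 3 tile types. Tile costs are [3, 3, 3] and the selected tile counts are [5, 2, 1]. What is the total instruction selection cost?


Total cost = sum(count_i * cost_i)
= 5*3 + 2*3 + 1*3
= 24

24


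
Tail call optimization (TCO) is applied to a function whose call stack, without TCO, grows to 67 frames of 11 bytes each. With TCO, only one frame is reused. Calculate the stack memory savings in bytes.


Without TCO: 67 * 11 = 737 bytes
With TCO: reuse 1 frame = 11 bytes
Savings = 737 - 11 = 726

726


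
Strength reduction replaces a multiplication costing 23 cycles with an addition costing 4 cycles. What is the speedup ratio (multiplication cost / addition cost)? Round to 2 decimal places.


Ratio = mult_cost / add_cost = 23 / 4 = 5.75

5.75


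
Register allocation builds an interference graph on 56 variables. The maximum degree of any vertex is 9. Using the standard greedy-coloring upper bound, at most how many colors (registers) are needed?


Greedy coloring never needs more than (max_degree + 1) colors: when coloring a vertex, at most max_degree neighbors are already colored.
Upper bound = 9 + 1 = 10

10


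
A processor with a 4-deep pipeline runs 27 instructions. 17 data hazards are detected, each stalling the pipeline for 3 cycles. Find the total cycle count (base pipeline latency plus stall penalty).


Base cycles = 4 + 27 - 1 = 30
Total stalls = 17 * 3 = 51
Total = 30 + 51 = 81

81


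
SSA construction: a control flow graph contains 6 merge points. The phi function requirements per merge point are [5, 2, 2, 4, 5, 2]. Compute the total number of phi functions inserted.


Total phi functions = sum of phi functions at each join node
= 5 + 2 + 2 + 4 + 5 + 2 = 20

20


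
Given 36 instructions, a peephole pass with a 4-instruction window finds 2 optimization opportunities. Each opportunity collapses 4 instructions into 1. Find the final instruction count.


Each match removes 3 instructions.
Total removed = 2 * 3 = 6
Remaining = 36 - 6 = 30

30


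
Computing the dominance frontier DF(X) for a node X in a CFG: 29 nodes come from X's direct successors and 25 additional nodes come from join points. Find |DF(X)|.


DF(X) = direct successor contributions + join point contributions
= 29 + 25 = 54

54


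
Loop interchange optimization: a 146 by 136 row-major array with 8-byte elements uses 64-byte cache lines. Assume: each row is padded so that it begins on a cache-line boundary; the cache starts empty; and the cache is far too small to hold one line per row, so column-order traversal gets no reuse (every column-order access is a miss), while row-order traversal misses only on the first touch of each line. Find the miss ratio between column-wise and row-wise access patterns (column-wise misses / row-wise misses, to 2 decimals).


Each row occupies 136 * 8 = 1088 bytes and starts on a line boundary, so it spans ceil(1088 / 64) = 17 cache lines.
Row-major traversal misses (one per line touched): 146 * ceil(136 * 8 / 64) = 2482
Column-major traversal misses (no reuse, every access misses): 146 * 136 = 19856
Ratio = 19856 / 2482 = 8.0

8.0


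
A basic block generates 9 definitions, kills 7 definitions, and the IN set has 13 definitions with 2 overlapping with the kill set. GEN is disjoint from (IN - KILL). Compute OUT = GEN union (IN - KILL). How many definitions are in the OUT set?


IN - KILL: 13 - 2 = 11 surviving definitions
OUT = GEN + surviving = 9 + 11 = 20

20


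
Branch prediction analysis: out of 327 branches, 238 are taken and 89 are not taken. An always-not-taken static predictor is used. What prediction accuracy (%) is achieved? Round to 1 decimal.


Predictor: always-not-taken
Correct predictions = 89
Accuracy = 89 / 327 * 100 = 27.2%

27.2


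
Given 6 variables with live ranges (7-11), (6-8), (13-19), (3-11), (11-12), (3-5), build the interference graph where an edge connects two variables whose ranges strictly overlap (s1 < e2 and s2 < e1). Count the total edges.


Check all pairs for overlapping intervals.
Two intervals (s1,e1) and (s2,e2) overlap if s1 < e2 and s2 < e1.
v0 (7-11) vs v1..v5: overlaps v1, v3 -> 2
v1 (6-8) vs v2..v5: overlaps v3 -> 1
v2 (13-19) vs v3..v5: overlaps none -> 0
v3 (3-11) vs v4..v5: overlaps v5 -> 1
v4 (11-12) vs v5: overlaps none -> 0
Total overlapping pairs = 2 + 1 + 0 + 1 + 0 = 4

4


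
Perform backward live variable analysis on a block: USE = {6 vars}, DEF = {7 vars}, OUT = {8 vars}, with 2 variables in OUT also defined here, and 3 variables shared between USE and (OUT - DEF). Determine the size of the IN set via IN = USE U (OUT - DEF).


OUT - DEF: 8 - 2 = 6
|IN| = |USE| + |OUT - DEF| - |USE ∩ (OUT - DEF)| = 6 + 6 - 3 = 9

9


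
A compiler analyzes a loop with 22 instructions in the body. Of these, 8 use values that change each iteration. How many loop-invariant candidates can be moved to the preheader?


Invariant candidates = total - loop-dependent
= 22 - 8 = 14

14


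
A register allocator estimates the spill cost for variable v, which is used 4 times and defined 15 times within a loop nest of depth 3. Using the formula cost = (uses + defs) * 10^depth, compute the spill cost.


uses + defs = 4 + 15 = 19
10^3 = 1000
Spill cost = 19 * 1000 = 19000

19000


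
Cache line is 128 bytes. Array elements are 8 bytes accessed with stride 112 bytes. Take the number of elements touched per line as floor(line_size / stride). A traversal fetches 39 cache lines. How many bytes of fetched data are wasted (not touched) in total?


Elements per line = floor(128 / 112) = 1
Bytes used per line = 1 * 8 = 8
Wasted per line = 128 - 8 = 120
Total wasted = 120 * 39 = 4680

4680


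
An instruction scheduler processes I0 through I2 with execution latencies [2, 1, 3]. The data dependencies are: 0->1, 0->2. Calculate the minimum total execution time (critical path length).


Compute longest path through dependency graph: dist(Ik) = max over predecessors of dist + latency(Ik).
dist(I0) = latency 2 = 2
dist(I1) = dist(I0) + 1 = 2 + 1 = 3
dist(I2) = dist(I0) + 3 = 2 + 3 = 5
Critical path = max dist = 5

5


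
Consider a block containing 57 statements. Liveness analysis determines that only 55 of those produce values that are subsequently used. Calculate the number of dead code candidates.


Dead code = total statements - live definitions
= 57 - 55 = 2

2


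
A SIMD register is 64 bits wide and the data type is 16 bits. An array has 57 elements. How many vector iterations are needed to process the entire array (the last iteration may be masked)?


Width = 64 / 16 = 4 elements per vector op
Iterations = ceil(57 / 4) = 15

15


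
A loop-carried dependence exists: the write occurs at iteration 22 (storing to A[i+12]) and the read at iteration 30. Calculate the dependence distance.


Distance = read iteration - write iteration
= 30 - 22 = 8

8


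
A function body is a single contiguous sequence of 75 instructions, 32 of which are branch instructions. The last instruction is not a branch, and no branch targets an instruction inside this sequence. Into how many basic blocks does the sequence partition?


With no in-sequence branch targets, the leaders are the first instruction plus the instruction after each branch.
Number of basic blocks = branches + 1
= 32 + 1 = 33

33


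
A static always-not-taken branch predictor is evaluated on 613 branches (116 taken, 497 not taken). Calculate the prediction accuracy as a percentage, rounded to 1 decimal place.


Predictor: always-not-taken
Correct predictions = 497
Accuracy = 497 / 613 * 100 = 81.1%

81.1


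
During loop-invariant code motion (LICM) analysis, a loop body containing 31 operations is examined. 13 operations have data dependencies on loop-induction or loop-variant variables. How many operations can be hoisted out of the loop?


Invariant candidates = total - loop-dependent
= 31 - 13 = 18

18


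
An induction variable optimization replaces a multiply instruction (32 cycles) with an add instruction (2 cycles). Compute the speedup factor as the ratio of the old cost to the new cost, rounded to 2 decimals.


Ratio = mult_cost / add_cost = 32 / 2 = 16.0

16.0


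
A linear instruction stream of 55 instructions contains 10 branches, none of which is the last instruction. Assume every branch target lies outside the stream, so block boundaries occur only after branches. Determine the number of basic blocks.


With no in-sequence branch targets, the leaders are the first instruction plus the instruction after each branch.
Number of basic blocks = branches + 1
= 10 + 1 = 11

11


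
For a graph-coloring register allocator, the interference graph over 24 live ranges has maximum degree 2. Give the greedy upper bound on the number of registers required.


Greedy coloring never needs more than (max_degree + 1) colors: when coloring a vertex, at most max_degree neighbors are already colored.
Upper bound = 2 + 1 = 3

3


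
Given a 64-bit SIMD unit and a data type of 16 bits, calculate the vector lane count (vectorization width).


Width = SIMD bits / data type bits
= 64 / 16 = 4

4


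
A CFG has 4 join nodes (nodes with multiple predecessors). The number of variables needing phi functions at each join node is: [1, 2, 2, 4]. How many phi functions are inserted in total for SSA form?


Total phi functions = sum of phi functions at each join node
= 1 + 2 + 2 + 4 = 9

9


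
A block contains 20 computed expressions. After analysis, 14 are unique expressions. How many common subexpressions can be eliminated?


CSE count = total expressions - unique expressions
= 20 - 14 = 6

6


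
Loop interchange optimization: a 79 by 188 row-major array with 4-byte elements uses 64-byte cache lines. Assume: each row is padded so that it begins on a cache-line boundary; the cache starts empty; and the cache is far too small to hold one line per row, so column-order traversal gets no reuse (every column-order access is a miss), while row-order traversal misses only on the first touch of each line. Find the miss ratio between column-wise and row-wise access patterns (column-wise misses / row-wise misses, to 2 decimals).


Each row occupies 188 * 4 = 752 bytes and starts on a line boundary, so it spans ceil(752 / 64) = 12 cache lines.
Row-major traversal misses (one per line touched): 79 * ceil(188 * 4 / 64) = 948
Column-major traversal misses (no reuse, every access misses): 79 * 188 = 14852
Ratio = 14852 / 948 = 15.67

15.67


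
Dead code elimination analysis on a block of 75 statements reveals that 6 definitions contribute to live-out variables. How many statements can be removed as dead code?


Dead code = total statements - live definitions
= 75 - 6 = 69

69


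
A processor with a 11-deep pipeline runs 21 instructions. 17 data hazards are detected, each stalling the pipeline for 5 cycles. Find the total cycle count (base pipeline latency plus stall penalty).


Base cycles = 11 + 21 - 1 = 31
Total stalls = 17 * 5 = 85
Total = 31 + 85 = 116

116


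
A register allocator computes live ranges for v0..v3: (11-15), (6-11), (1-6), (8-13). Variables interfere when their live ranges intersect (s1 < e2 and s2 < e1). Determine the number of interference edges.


Check all pairs for overlapping intervals.
Two intervals (s1,e1) and (s2,e2) overlap if s1 < e2 and s2 < e1.
v0 (11-15) vs v1..v3: overlaps v3 -> 1
v1 (6-11) vs v2..v3: overlaps v3 -> 1
v2 (1-6) vs v3: overlaps none -> 0
Total overlapping pairs = 1 + 1 + 0 = 2

2


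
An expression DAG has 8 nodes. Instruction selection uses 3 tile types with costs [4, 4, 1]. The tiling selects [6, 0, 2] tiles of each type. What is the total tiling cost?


Total cost = sum(count_i * cost_i)
= 6*4 + 0*4 + 2*1
= 26

26


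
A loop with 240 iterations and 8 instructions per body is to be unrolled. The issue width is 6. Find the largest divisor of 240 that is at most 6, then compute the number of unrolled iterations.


Largest divisor of 240 <= 6 is 6
New iterations = 240 / 6 = 40

40


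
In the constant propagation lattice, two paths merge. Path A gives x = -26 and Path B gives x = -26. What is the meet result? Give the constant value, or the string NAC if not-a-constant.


Meet operation: if both paths give the same constant, result is that constant; if they differ, result is NAC (not-a-constant).
Path A: -26, Path B: -26 -> equal
Result: constant -> -26

-26


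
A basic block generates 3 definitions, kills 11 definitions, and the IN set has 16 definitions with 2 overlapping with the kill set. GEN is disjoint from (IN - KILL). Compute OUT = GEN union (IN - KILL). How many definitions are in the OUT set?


IN - KILL: 16 - 2 = 14 surviving definitions
OUT = GEN + surviving = 3 + 14 = 17

17


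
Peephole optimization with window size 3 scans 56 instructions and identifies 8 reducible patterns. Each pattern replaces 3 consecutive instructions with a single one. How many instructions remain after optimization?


Each match removes 2 instructions.
Total removed = 8 * 2 = 16
Remaining = 56 - 16 = 40

40


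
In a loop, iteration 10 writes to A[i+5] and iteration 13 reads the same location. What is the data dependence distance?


Distance = read iteration - write iteration
= 13 - 10 = 3

3


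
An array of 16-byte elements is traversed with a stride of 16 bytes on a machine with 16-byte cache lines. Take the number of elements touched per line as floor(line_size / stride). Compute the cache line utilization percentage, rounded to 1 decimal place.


Elements per cache line = floor(16 / 16) = 1
Bytes used = 1 * 16 = 16
Utilization = 16 / 16 * 100 = 100.0%

100.0


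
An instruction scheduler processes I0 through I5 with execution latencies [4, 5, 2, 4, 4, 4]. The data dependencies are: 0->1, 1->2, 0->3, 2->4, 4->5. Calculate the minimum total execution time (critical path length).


Compute longest path through dependency graph: dist(Ik) = max over predecessors of dist + latency(Ik).
dist(I0) = latency 4 = 4
dist(I1) = dist(I0) + 5 = 4 + 5 = 9
dist(I2) = dist(I1) + 2 = 9 + 2 = 11
dist(I3) = dist(I0) + 4 = 4 + 4 = 8
dist(I4) = dist(I2) + 4 = 11 + 4 = 15
dist(I5) = dist(I4) + 4 = 15 + 4 = 19
Critical path = max dist = 19

19


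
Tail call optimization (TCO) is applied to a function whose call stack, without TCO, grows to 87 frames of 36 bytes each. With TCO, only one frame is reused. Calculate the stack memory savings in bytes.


Without TCO: 87 * 36 = 3132 bytes
With TCO: reuse 1 frame = 36 bytes
Savings = 3132 - 36 = 3096

3096


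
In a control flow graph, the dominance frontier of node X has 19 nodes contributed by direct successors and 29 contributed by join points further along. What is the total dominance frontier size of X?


DF(X) = direct successor contributions + join point contributions
= 19 + 29 = 48

48


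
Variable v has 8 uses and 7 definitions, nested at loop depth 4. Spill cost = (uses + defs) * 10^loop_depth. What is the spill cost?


uses + defs = 8 + 7 = 15
10^4 = 10000
Spill cost = 15 * 10000 = 150000

150000


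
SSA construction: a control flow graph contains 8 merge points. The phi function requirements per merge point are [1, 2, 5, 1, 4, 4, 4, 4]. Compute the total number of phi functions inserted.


Total phi functions = sum of phi functions at each join node
= 1 + 2 + 5 + 1 + 4 + 4 + 4 + 4 = 25

25


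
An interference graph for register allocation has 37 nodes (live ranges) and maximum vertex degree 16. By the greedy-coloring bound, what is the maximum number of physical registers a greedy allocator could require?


Greedy coloring never needs more than (max_degree + 1) colors: when coloring a vertex, at most max_degree neighbors are already colored.
Upper bound = 16 + 1 = 17

17
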